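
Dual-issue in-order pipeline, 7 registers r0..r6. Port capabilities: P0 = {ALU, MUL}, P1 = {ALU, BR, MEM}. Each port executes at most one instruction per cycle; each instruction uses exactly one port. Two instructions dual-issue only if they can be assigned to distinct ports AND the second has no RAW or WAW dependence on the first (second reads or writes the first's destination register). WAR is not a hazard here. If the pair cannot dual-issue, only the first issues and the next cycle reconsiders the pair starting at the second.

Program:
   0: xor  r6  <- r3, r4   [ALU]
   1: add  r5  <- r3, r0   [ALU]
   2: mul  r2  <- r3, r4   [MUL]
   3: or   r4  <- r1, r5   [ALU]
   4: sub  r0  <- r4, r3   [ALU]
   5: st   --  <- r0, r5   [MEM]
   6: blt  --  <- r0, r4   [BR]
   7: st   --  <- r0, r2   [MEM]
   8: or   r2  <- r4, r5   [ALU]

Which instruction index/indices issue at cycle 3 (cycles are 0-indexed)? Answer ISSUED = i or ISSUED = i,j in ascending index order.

ISSUED = 5

#0 head=0: xor;add i0+i1 dual
#1 head=2: mul;or i2+i3 dual
#2 head=4: sub i4 RAW r0
#3 head=5: st i5 no-port MEM/BR
#4 head=6: blt i6 no-port BR/MEM
#5 head=7: st;or i7+i8 dual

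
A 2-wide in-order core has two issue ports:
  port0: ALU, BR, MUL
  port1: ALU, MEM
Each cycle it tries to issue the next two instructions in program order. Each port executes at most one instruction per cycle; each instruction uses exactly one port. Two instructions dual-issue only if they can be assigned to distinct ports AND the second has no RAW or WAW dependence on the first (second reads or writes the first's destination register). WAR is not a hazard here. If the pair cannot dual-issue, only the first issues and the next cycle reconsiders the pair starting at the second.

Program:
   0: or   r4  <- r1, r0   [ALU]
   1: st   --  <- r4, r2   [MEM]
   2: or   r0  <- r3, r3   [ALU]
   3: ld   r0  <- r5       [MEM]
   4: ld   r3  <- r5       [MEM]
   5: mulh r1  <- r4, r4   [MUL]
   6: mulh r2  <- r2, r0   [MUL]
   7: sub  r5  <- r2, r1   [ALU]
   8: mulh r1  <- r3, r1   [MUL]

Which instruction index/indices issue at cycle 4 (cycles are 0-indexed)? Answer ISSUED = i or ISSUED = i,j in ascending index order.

#0 head=0: or.ALU i0 RAW r4
#1 head=1: st.MEM+or.ALU i1/i2 2-wide
#2 head=3: ld.MEM i3 no-port MEM/MEM
#3 head=4: ld.MEM+mulh.MUL i4/i5 2-wide
#4 head=6: mulh.MUL i6 RAW r2
#5 head=7: sub.ALU+mulh.MUL i7/i8 2-wide

ISSUED = 6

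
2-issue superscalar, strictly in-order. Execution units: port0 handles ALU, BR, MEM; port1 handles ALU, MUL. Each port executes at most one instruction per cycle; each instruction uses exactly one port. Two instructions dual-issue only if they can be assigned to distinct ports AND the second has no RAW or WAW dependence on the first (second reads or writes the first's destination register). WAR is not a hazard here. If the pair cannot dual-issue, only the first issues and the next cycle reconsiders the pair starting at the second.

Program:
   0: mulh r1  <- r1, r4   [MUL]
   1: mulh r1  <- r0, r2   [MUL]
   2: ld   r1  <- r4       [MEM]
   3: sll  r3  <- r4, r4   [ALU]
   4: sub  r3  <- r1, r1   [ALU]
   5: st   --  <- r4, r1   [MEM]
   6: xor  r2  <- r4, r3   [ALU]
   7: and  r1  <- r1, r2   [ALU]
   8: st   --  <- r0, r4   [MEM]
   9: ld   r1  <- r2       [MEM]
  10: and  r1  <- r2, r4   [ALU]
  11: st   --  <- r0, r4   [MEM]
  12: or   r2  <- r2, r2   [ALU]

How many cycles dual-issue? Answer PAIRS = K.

PAIRS = 4

t=0 i0:mulh ; no-port MUL/MUL
t=1 i1:mulh ; WAW r1
t=2 i2,i3:ld;sll ; pair
t=3 i4,i5:sub;st ; pair
t=4 i6:xor ; RAW r2
t=5 i7,i8:and;st ; pair
t=6 i9:ld ; WAW r1
t=7 i10,i11:and;st ; pair
t=8 i12:or ; tail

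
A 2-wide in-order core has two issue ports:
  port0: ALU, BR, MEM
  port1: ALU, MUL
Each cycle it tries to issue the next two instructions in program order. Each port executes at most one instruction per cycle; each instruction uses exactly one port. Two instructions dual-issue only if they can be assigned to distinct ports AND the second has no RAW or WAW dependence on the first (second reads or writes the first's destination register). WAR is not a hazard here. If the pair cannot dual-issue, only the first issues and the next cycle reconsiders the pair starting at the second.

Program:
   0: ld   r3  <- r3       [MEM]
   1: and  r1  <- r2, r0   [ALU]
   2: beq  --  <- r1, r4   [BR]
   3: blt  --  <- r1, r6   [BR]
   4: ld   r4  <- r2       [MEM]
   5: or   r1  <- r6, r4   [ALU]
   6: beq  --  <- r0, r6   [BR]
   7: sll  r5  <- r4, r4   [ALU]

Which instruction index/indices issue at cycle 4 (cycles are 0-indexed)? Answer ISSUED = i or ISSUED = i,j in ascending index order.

  cy0 -> i0,i1 (ld.MEM;and.ALU) 2-wide
  cy1 -> i2 (beq.BR) no-port BR/BR
  cy2 -> i3 (blt.BR) no-port BR/MEM
  cy3 -> i4 (ld.MEM) RAW r4
  cy4 -> i5,i6 (or.ALU;beq.BR) 2-wide
  cy5 -> i7 (sll.ALU) tail

ISSUED = 5,6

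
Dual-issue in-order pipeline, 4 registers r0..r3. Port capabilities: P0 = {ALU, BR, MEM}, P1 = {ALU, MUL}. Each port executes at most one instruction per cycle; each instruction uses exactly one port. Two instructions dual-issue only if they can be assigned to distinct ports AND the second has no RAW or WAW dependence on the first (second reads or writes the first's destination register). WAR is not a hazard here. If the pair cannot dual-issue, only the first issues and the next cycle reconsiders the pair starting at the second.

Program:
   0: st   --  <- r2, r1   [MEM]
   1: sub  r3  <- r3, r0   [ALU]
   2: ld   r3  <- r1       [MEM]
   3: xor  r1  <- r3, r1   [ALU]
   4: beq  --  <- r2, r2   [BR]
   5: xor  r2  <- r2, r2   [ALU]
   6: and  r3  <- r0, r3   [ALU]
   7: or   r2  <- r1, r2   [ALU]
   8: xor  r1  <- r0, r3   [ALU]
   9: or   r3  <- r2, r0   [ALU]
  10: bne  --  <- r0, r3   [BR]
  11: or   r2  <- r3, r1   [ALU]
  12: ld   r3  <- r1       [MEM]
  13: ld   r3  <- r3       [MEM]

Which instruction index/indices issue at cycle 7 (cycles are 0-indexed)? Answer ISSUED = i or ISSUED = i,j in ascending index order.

#0 head=0: st.MEM/sub.ALU i0+i1 pair
#1 head=2: ld.MEM i2 RAW r3
#2 head=3: xor.ALU/beq.BR i3+i4 pair
#3 head=5: xor.ALU/and.ALU i5+i6 pair
#4 head=7: or.ALU/xor.ALU i7+i8 pair
#5 head=9: or.ALU i9 RAW r3
#6 head=10: bne.BR/or.ALU i10+i11 pair
#7 head=12: ld.MEM i12 no-port MEM/MEM
#8 head=13: ld.MEM i13 tail

ISSUED = 12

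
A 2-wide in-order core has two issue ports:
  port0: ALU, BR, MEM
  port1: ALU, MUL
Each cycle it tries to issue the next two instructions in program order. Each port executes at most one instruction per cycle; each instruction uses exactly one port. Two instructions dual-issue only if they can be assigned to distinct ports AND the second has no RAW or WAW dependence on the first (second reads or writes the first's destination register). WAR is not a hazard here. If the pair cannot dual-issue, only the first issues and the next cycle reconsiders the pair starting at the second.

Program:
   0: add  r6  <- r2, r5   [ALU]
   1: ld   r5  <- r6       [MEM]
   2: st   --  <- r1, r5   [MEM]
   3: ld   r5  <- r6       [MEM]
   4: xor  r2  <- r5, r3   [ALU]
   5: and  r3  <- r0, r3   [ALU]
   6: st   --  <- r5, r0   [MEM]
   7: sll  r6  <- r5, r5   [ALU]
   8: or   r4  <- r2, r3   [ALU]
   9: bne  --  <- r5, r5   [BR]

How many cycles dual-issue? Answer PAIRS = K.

  cy0 -> i0 (add.ALU) RAW r6
  cy1 -> i1 (ld.MEM) no-port MEM/MEM
  cy2 -> i2 (st.MEM) no-port MEM/MEM
  cy3 -> i3 (ld.MEM) RAW r5
  cy4 -> i4/i5 (xor.ALU+and.ALU) pair
  cy5 -> i6/i7 (st.MEM+sll.ALU) pair
  cy6 -> i8/i9 (or.ALU+bne.BR) pair

PAIRS = 3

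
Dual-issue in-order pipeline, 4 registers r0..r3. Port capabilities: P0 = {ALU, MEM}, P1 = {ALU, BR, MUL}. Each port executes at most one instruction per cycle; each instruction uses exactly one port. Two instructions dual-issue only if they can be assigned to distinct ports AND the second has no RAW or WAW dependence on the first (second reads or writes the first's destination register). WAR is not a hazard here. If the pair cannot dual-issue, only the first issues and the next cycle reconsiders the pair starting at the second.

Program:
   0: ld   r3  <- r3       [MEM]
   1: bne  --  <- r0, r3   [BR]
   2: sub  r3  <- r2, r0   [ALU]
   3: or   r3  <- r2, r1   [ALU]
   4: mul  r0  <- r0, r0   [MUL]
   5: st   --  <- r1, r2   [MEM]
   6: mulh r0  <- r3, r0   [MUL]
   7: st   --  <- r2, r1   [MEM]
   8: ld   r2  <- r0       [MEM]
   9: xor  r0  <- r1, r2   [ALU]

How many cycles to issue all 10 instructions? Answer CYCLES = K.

[0] i0  ld.MEM  -- RAW r3
[1] i1/i2  bne.BR;sub.ALU  -- dual
[2] i3/i4  or.ALU;mul.MUL  -- dual
[3] i5/i6  st.MEM;mulh.MUL  -- dual
[4] i7  st.MEM  -- no-port MEM/MEM
[5] i8  ld.MEM  -- RAW r2
[6] i9  xor.ALU  -- tail

CYCLES = 7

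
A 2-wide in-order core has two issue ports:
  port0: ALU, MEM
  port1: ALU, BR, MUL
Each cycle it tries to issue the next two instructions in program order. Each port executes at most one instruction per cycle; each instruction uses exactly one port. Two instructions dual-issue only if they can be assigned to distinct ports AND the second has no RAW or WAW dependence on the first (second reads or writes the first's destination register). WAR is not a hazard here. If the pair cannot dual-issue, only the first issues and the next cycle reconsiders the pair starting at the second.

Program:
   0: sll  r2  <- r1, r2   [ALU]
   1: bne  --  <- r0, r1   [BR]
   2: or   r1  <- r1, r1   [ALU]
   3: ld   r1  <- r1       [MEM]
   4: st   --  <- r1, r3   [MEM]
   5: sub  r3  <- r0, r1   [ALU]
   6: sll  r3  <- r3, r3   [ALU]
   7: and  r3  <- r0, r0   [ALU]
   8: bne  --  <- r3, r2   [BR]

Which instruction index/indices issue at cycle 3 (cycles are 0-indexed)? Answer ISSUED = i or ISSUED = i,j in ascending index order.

c0: i0,i1 sll/bne  pair
c1: i2 or  RAW+WAW r1
c2: i3 ld  no-port MEM/MEM
c3: i4,i5 st/sub  pair
c4: i6 sll  WAW r3
c5: i7 and  RAW r3
c6: i8 bne  tail

ISSUED = 4,5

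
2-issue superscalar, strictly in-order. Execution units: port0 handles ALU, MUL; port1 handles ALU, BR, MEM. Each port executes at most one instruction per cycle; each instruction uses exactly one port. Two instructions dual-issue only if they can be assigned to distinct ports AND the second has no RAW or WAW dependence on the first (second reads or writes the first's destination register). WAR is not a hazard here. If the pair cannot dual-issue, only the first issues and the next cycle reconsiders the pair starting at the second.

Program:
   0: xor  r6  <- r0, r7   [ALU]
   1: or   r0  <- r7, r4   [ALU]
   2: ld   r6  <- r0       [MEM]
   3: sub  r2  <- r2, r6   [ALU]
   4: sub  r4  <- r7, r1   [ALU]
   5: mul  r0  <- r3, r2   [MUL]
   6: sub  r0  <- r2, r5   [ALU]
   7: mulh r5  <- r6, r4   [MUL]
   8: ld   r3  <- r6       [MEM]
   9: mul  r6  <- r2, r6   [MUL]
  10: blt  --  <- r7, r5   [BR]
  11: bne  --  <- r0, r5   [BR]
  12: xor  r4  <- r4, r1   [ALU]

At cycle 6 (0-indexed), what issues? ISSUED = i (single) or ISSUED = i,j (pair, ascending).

[0] i0+i1  xor.ALU or.ALU  -- dual
[1] i2  ld.MEM  -- RAW r6
[2] i3+i4  sub.ALU sub.ALU  -- dual
[3] i5  mul.MUL  -- WAW r0
[4] i6+i7  sub.ALU mulh.MUL  -- dual
[5] i8+i9  ld.MEM mul.MUL  -- dual
[6] i10  blt.BR  -- no-port BR/BR
[7] i11+i12  bne.BR xor.ALU  -- dual

ISSUED = 10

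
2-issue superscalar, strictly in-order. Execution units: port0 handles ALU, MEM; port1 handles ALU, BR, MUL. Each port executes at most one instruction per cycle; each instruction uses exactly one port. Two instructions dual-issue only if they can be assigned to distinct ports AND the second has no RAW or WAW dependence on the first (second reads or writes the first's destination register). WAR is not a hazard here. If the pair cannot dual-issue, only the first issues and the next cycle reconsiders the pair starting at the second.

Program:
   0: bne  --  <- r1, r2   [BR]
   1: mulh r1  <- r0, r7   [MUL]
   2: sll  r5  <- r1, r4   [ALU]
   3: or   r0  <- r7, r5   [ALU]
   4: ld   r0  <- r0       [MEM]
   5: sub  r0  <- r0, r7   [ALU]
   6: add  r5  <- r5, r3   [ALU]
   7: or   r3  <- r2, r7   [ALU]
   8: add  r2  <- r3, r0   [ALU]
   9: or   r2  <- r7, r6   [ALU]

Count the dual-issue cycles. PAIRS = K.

  cy0 -> i0 (bne.BR) no-port BR/MUL
  cy1 -> i1 (mulh.MUL) RAW r1
  cy2 -> i2 (sll.ALU) RAW r5
  cy3 -> i3 (or.ALU) RAW+WAW r0
  cy4 -> i4 (ld.MEM) RAW+WAW r0
  cy5 -> i5/i6 (sub.ALU add.ALU) 2-wide
  cy6 -> i7 (or.ALU) RAW r3
  cy7 -> i8 (add.ALU) WAW r2
  cy8 -> i9 (or.ALU) tail

PAIRS = 1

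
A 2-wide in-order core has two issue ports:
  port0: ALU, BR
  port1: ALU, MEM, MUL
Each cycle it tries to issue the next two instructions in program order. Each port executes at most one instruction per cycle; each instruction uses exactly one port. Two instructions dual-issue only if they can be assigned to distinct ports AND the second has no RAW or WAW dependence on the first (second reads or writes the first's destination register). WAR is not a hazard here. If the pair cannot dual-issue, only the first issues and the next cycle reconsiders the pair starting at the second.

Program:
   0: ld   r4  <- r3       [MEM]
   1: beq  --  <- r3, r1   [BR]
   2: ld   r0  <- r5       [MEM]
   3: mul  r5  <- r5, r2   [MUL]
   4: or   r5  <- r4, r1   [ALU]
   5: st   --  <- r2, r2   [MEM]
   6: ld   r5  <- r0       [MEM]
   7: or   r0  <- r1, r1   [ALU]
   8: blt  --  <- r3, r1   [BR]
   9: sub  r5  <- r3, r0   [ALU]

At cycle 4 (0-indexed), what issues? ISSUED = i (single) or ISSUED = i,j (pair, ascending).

ISSUED = 6,7

#0 head=0: ld.MEM+beq.BR i0+i1 dual
#1 head=2: ld.MEM i2 no-port MEM/MUL
#2 head=3: mul.MUL i3 WAW r5
#3 head=4: or.ALU+st.MEM i4+i5 dual
#4 head=6: ld.MEM+or.ALU i6+i7 dual
#5 head=8: blt.BR+sub.ALU i8+i9 dual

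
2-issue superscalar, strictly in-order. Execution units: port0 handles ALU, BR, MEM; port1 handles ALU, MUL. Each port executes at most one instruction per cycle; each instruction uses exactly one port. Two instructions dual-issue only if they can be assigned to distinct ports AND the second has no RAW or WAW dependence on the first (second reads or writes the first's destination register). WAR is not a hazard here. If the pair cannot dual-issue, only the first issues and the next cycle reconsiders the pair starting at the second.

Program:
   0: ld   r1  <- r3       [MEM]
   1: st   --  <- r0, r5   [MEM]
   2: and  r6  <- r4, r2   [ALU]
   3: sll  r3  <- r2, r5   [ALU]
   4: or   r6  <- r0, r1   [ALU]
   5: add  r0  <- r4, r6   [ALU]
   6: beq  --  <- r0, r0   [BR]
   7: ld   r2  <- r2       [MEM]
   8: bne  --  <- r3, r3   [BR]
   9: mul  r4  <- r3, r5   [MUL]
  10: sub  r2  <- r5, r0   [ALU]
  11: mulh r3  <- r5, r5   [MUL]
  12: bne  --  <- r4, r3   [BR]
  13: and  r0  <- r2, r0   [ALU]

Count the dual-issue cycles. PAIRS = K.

[0] i0  ld.MEM  -- no-port MEM/MEM
[1] i1&i2  st.MEM and.ALU  -- dual
[2] i3&i4  sll.ALU or.ALU  -- dual
[3] i5  add.ALU  -- RAW r0
[4] i6  beq.BR  -- no-port BR/MEM
[5] i7  ld.MEM  -- no-port MEM/BR
[6] i8&i9  bne.BR mul.MUL  -- dual
[7] i10&i11  sub.ALU mulh.MUL  -- dual
[8] i12&i13  bne.BR and.ALU  -- dual

PAIRS = 5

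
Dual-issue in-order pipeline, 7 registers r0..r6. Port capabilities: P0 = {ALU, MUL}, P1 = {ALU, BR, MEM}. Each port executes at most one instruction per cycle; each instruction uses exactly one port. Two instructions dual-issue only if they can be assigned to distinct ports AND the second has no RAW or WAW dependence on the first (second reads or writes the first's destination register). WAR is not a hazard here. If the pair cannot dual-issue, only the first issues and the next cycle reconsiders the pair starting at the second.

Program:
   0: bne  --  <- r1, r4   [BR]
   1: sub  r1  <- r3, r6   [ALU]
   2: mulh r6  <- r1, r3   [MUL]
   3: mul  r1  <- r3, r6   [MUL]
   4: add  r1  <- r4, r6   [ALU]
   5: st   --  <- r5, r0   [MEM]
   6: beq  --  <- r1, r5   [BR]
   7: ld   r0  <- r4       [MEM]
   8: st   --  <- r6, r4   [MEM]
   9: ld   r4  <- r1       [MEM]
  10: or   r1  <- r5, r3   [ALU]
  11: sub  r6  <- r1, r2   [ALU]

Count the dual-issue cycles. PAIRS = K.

PAIRS = 3

[0] i0,i1  bne.BR;sub.ALU  -- dual
[1] i2  mulh.MUL  -- no-port MUL/MUL
[2] i3  mul.MUL  -- WAW r1
[3] i4,i5  add.ALU;st.MEM  -- dual
[4] i6  beq.BR  -- no-port BR/MEM
[5] i7  ld.MEM  -- no-port MEM/MEM
[6] i8  st.MEM  -- no-port MEM/MEM
[7] i9,i10  ld.MEM;or.ALU  -- dual
[8] i11  sub.ALU  -- tail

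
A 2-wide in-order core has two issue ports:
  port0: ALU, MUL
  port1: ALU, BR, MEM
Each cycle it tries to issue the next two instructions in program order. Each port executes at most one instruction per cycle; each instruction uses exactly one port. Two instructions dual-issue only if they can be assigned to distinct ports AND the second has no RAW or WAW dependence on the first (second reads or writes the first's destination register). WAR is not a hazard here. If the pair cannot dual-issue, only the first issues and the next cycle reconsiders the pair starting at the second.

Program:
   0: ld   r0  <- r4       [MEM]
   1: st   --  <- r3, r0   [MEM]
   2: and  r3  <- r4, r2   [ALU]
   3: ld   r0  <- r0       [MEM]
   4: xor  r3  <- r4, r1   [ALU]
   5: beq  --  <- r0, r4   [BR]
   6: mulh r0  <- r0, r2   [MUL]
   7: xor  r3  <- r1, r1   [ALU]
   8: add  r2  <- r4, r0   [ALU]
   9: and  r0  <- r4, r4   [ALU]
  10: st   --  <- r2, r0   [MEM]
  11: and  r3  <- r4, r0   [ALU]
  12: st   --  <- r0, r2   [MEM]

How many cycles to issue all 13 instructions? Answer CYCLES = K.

CYCLES = 8

c0: i0 ld.MEM  no-port MEM/MEM
c1: i1,i2 st.MEM+and.ALU  2-wide
c2: i3,i4 ld.MEM+xor.ALU  2-wide
c3: i5,i6 beq.BR+mulh.MUL  2-wide
c4: i7,i8 xor.ALU+add.ALU  2-wide
c5: i9 and.ALU  RAW r0
c6: i10,i11 st.MEM+and.ALU  2-wide
c7: i12 st.MEM  tail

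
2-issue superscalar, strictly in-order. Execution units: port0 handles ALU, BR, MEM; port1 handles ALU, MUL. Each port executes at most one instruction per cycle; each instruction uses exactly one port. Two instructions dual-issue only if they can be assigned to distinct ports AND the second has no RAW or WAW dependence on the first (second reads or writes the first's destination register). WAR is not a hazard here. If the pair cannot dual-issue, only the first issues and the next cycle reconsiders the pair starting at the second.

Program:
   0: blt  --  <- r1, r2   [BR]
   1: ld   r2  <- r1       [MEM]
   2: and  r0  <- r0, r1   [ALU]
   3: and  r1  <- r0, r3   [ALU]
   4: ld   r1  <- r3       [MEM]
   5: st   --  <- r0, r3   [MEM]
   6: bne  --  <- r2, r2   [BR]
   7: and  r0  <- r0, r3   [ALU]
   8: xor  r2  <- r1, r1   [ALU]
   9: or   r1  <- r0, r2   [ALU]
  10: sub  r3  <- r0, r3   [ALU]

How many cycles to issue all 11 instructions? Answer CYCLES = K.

CYCLES = 8

#0 head=0: blt.BR i0 no-port BR/MEM
#1 head=1: ld.MEM and.ALU i1+i2 pair
#2 head=3: and.ALU i3 WAW r1
#3 head=4: ld.MEM i4 no-port MEM/MEM
#4 head=5: st.MEM i5 no-port MEM/BR
#5 head=6: bne.BR and.ALU i6+i7 pair
#6 head=8: xor.ALU i8 RAW r2
#7 head=9: or.ALU sub.ALU i9+i10 pair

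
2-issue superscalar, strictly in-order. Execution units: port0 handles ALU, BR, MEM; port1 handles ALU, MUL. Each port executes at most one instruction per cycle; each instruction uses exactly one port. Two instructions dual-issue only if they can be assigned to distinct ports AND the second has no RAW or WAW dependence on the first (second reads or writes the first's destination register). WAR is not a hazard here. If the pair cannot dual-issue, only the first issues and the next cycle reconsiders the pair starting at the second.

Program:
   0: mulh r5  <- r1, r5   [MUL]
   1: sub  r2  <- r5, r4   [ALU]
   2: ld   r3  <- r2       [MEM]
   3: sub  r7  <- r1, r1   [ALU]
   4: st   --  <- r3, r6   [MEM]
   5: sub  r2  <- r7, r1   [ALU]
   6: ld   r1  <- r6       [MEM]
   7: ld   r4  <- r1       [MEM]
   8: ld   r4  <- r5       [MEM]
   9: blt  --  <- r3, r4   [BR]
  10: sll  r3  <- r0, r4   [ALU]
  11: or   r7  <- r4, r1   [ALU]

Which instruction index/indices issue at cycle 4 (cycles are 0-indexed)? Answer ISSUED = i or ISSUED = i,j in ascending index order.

ISSUED = 6

#0 head=0: mulh.MUL i0 RAW r5
#1 head=1: sub.ALU i1 RAW r2
#2 head=2: ld.MEM;sub.ALU i2/i3 2-wide
#3 head=4: st.MEM;sub.ALU i4/i5 2-wide
#4 head=6: ld.MEM i6 no-port MEM/MEM
#5 head=7: ld.MEM i7 no-port MEM/MEM
#6 head=8: ld.MEM i8 no-port MEM/BR
#7 head=9: blt.BR;sll.ALU i9/i10 2-wide
#8 head=11: or.ALU i11 tail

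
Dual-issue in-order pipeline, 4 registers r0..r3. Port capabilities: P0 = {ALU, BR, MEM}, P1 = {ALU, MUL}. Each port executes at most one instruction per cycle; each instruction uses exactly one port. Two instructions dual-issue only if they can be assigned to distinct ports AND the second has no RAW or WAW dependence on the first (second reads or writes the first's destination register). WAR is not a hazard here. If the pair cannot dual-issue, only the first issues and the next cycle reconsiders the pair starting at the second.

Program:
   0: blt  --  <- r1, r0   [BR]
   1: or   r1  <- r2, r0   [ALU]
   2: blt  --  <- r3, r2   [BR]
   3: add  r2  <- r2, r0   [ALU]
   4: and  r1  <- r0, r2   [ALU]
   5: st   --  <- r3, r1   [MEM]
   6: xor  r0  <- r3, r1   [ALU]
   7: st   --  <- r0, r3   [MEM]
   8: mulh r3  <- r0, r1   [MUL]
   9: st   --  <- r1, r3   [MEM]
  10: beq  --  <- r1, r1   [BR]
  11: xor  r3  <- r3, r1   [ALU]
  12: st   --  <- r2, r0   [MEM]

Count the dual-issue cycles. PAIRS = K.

0. blt.BR or.ALU @i0,i1  | 2-wide
1. blt.BR add.ALU @i2,i3  | 2-wide
2. and.ALU @i4  | RAW r1
3. st.MEM xor.ALU @i5,i6  | 2-wide
4. st.MEM mulh.MUL @i7,i8  | 2-wide
5. st.MEM @i9  | no-port MEM/BR
6. beq.BR xor.ALU @i10,i11  | 2-wide
7. st.MEM @i12  | tail

PAIRS = 5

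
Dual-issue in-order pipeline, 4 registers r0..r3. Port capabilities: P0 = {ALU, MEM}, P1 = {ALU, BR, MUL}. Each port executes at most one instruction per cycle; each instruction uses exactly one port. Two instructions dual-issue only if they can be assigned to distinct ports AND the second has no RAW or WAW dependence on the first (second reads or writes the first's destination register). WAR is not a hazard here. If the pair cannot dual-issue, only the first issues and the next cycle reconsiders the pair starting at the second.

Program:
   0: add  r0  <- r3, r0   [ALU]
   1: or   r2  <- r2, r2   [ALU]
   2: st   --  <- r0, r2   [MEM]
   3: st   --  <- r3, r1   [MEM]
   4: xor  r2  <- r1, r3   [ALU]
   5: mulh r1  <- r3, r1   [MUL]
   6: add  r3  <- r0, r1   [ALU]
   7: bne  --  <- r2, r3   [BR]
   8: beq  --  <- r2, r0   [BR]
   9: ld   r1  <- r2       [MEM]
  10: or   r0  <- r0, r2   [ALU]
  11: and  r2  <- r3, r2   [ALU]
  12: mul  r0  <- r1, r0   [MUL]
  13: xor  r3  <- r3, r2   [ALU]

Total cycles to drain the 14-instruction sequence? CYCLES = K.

CYCLES = 9

t=0 i0,i1:add;or ; 2-wide
t=1 i2:st ; no-port MEM/MEM
t=2 i3,i4:st;xor ; 2-wide
t=3 i5:mulh ; RAW r1
t=4 i6:add ; RAW r3
t=5 i7:bne ; no-port BR/BR
t=6 i8,i9:beq;ld ; 2-wide
t=7 i10,i11:or;and ; 2-wide
t=8 i12,i13:mul;xor ; 2-wide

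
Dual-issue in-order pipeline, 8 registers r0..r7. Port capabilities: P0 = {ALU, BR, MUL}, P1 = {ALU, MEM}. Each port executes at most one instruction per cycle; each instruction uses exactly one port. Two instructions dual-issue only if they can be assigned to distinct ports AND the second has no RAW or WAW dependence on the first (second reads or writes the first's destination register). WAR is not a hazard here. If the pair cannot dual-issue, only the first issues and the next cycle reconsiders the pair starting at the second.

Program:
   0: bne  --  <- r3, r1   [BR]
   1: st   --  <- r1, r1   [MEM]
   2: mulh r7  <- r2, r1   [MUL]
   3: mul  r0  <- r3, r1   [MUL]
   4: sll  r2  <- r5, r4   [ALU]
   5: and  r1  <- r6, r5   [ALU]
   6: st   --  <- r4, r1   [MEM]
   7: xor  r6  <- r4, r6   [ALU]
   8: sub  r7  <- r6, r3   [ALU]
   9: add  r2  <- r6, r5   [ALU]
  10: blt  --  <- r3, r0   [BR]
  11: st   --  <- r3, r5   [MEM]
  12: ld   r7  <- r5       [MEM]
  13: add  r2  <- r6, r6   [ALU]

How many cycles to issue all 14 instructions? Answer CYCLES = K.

CYCLES = 8

#0 head=0: bne/st i0,i1 pair
#1 head=2: mulh i2 no-port MUL/MUL
#2 head=3: mul/sll i3,i4 pair
#3 head=5: and i5 RAW r1
#4 head=6: st/xor i6,i7 pair
#5 head=8: sub/add i8,i9 pair
#6 head=10: blt/st i10,i11 pair
#7 head=12: ld/add i12,i13 pair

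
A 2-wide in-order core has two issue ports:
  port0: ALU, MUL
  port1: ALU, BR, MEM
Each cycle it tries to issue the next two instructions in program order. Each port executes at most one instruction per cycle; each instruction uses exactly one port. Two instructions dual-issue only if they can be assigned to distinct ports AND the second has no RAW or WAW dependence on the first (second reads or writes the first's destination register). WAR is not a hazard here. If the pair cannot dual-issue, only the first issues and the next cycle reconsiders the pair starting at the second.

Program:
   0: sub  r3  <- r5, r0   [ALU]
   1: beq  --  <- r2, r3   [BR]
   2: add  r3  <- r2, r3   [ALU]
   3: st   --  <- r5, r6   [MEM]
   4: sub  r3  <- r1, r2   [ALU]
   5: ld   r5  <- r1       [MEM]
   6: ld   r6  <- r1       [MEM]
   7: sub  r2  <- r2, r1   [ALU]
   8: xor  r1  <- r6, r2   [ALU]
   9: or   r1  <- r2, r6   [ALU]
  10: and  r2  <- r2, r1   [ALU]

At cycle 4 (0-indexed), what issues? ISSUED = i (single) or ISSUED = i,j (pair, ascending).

#0 head=0: sub i0 RAW r3
#1 head=1: beq add i1&i2 dual
#2 head=3: st sub i3&i4 dual
#3 head=5: ld i5 no-port MEM/MEM
#4 head=6: ld sub i6&i7 dual
#5 head=8: xor i8 WAW r1
#6 head=9: or i9 RAW r1
#7 head=10: and i10 tail

ISSUED = 6,7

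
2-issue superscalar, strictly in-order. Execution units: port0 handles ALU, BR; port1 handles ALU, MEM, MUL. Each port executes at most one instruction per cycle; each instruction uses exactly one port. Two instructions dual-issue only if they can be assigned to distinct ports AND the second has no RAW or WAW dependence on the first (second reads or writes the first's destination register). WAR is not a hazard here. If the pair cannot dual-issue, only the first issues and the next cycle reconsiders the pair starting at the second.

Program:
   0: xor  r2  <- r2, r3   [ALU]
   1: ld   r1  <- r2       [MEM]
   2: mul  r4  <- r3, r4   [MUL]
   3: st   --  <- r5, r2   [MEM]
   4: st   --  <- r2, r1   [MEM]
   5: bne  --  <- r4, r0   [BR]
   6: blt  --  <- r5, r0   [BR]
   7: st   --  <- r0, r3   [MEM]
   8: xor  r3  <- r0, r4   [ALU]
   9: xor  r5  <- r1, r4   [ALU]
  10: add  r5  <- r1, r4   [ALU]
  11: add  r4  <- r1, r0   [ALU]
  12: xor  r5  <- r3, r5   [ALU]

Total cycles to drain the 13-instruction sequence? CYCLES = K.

CYCLES = 9

#0 head=0: xor i0 RAW r2
#1 head=1: ld i1 no-port MEM/MUL
#2 head=2: mul i2 no-port MUL/MEM
#3 head=3: st i3 no-port MEM/MEM
#4 head=4: st+bne i4+i5 2-wide
#5 head=6: blt+st i6+i7 2-wide
#6 head=8: xor+xor i8+i9 2-wide
#7 head=10: add+add i10+i11 2-wide
#8 head=12: xor i12 tail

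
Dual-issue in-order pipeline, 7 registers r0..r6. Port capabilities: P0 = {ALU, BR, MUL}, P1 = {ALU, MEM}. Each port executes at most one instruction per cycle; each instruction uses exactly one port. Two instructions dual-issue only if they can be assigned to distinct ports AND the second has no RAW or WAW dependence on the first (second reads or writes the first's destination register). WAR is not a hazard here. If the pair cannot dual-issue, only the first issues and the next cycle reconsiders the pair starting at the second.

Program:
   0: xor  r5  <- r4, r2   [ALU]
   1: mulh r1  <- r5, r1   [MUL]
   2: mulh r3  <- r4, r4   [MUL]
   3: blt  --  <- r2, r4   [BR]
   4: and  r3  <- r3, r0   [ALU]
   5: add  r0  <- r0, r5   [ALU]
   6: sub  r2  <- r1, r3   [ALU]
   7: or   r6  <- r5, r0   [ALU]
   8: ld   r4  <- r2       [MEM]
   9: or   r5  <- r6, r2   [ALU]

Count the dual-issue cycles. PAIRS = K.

#0 head=0: xor.ALU i0 RAW r5
#1 head=1: mulh.MUL i1 no-port MUL/MUL
#2 head=2: mulh.MUL i2 no-port MUL/BR
#3 head=3: blt.BR and.ALU i3/i4 2-wide
#4 head=5: add.ALU sub.ALU i5/i6 2-wide
#5 head=7: or.ALU ld.MEM i7/i8 2-wide
#6 head=9: or.ALU i9 tail

PAIRS = 3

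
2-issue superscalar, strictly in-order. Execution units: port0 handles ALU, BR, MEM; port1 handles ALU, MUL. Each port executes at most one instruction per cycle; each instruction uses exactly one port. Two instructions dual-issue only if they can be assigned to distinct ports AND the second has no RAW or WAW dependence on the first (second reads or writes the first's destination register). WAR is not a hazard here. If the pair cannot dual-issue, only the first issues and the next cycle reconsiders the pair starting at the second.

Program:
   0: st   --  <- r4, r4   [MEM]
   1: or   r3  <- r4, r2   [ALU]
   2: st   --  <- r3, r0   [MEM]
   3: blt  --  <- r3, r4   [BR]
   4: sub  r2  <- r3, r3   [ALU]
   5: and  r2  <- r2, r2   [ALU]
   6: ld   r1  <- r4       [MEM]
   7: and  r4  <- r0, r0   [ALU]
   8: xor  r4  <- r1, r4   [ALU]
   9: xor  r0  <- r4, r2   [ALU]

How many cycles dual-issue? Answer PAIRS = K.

c0: i0&i1 st/or  dual
c1: i2 st  no-port MEM/BR
c2: i3&i4 blt/sub  dual
c3: i5&i6 and/ld  dual
c4: i7 and  RAW+WAW r4
c5: i8 xor  RAW r4
c6: i9 xor  tail

PAIRS = 3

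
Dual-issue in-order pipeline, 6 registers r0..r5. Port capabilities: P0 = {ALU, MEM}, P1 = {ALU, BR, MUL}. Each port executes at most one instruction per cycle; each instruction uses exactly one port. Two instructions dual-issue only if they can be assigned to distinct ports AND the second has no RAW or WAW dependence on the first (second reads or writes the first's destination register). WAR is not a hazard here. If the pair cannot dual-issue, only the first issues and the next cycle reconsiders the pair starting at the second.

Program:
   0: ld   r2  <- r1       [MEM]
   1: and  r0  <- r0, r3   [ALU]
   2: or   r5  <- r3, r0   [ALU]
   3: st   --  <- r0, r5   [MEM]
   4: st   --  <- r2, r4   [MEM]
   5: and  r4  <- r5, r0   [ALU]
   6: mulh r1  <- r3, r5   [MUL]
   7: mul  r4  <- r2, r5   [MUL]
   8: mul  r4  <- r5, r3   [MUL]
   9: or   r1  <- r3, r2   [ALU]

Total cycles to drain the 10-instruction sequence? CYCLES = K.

  cy0 -> i0,i1 (ld.MEM;and.ALU) 2-wide
  cy1 -> i2 (or.ALU) RAW r5
  cy2 -> i3 (st.MEM) no-port MEM/MEM
  cy3 -> i4,i5 (st.MEM;and.ALU) 2-wide
  cy4 -> i6 (mulh.MUL) no-port MUL/MUL
  cy5 -> i7 (mul.MUL) no-port MUL/MUL
  cy6 -> i8,i9 (mul.MUL;or.ALU) 2-wide

CYCLES = 7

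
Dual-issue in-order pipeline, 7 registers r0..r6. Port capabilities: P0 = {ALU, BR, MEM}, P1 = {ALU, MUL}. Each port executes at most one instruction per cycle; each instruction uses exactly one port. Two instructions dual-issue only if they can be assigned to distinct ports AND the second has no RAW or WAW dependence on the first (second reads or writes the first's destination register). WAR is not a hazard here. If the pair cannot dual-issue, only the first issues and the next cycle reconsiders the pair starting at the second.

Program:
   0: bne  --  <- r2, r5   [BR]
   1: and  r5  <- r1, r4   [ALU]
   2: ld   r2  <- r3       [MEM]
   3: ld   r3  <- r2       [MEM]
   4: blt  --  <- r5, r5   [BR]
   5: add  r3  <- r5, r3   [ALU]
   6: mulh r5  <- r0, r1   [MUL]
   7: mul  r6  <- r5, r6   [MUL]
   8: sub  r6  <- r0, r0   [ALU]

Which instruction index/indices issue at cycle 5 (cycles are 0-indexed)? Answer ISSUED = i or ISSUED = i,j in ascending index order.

t=0 i0,i1:bne.BR/and.ALU ; 2-wide
t=1 i2:ld.MEM ; no-port MEM/MEM
t=2 i3:ld.MEM ; no-port MEM/BR
t=3 i4,i5:blt.BR/add.ALU ; 2-wide
t=4 i6:mulh.MUL ; no-port MUL/MUL
t=5 i7:mul.MUL ; WAW r6
t=6 i8:sub.ALU ; tail

ISSUED = 7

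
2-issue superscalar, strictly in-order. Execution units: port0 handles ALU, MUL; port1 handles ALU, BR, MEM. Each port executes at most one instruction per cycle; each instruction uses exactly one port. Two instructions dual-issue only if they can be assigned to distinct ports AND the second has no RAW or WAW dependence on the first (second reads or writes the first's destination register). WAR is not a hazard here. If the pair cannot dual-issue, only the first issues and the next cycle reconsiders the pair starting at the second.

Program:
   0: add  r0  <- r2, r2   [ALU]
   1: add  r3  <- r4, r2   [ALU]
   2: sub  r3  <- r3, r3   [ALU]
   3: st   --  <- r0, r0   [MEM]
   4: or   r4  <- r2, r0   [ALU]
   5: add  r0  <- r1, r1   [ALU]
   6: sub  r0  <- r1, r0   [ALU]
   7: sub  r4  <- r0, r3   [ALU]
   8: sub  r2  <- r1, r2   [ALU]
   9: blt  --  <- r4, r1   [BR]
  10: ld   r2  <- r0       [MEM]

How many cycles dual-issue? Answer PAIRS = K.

#0 head=0: add.ALU;add.ALU i0+i1 2-wide
#1 head=2: sub.ALU;st.MEM i2+i3 2-wide
#2 head=4: or.ALU;add.ALU i4+i5 2-wide
#3 head=6: sub.ALU i6 RAW r0
#4 head=7: sub.ALU;sub.ALU i7+i8 2-wide
#5 head=9: blt.BR i9 no-port BR/MEM
#6 head=10: ld.MEM i10 tail

PAIRS = 4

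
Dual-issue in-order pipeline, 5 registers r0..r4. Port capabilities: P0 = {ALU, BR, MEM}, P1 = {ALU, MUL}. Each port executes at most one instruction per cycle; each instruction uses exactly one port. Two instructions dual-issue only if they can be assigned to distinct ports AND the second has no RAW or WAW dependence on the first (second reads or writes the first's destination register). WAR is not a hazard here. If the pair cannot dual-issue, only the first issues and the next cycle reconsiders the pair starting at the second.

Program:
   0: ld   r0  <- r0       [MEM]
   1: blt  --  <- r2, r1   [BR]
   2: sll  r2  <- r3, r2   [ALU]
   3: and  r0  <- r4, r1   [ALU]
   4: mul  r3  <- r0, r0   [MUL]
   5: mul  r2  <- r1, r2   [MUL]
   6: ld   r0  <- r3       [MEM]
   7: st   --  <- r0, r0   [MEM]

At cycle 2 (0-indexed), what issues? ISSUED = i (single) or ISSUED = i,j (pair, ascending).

t=0 i0:ld.MEM ; no-port MEM/BR
t=1 i1&i2:blt.BR+sll.ALU ; 2-wide
t=2 i3:and.ALU ; RAW r0
t=3 i4:mul.MUL ; no-port MUL/MUL
t=4 i5&i6:mul.MUL+ld.MEM ; 2-wide
t=5 i7:st.MEM ; tail

ISSUED = 3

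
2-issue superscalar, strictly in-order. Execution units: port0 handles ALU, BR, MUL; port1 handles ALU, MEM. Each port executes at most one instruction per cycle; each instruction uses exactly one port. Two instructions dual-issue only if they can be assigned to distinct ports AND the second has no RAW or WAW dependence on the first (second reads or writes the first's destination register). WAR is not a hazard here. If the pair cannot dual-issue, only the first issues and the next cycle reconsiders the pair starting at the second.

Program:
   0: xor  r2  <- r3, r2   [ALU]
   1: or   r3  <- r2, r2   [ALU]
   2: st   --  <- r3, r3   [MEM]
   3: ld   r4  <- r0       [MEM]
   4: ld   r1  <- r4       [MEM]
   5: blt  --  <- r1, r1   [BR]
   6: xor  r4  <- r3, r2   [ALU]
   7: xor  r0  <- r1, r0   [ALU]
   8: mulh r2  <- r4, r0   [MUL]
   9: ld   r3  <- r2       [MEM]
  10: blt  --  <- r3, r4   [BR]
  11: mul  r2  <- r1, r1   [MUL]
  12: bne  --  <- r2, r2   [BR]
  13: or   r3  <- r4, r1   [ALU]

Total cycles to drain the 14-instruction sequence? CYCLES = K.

0. xor.ALU @i0  | RAW r2
1. or.ALU @i1  | RAW r3
2. st.MEM @i2  | no-port MEM/MEM
3. ld.MEM @i3  | no-port MEM/MEM
4. ld.MEM @i4  | RAW r1
5. blt.BR xor.ALU @i5/i6  | dual
6. xor.ALU @i7  | RAW r0
7. mulh.MUL @i8  | RAW r2
8. ld.MEM @i9  | RAW r3
9. blt.BR @i10  | no-port BR/MUL
10. mul.MUL @i11  | no-port MUL/BR
11. bne.BR or.ALU @i12/i13  | dual

CYCLES = 12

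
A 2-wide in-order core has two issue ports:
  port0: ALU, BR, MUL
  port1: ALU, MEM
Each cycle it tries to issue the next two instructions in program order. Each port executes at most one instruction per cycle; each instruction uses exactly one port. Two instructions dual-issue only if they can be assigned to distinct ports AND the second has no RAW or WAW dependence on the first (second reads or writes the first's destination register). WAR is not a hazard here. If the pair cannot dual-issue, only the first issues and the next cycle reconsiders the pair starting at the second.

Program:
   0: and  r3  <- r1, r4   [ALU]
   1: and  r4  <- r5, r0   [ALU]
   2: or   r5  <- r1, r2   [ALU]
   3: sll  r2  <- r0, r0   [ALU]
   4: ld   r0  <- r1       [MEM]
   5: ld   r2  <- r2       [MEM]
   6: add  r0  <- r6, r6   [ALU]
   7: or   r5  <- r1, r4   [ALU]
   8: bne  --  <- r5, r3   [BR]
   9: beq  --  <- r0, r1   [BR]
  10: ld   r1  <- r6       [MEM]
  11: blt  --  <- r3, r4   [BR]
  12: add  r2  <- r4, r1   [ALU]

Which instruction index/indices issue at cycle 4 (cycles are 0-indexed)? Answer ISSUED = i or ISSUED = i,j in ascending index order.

ISSUED = 7

0. and.ALU and.ALU @i0&i1  | 2-wide
1. or.ALU sll.ALU @i2&i3  | 2-wide
2. ld.MEM @i4  | no-port MEM/MEM
3. ld.MEM add.ALU @i5&i6  | 2-wide
4. or.ALU @i7  | RAW r5
5. bne.BR @i8  | no-port BR/BR
6. beq.BR ld.MEM @i9&i10  | 2-wide
7. blt.BR add.ALU @i11&i12  | 2-wide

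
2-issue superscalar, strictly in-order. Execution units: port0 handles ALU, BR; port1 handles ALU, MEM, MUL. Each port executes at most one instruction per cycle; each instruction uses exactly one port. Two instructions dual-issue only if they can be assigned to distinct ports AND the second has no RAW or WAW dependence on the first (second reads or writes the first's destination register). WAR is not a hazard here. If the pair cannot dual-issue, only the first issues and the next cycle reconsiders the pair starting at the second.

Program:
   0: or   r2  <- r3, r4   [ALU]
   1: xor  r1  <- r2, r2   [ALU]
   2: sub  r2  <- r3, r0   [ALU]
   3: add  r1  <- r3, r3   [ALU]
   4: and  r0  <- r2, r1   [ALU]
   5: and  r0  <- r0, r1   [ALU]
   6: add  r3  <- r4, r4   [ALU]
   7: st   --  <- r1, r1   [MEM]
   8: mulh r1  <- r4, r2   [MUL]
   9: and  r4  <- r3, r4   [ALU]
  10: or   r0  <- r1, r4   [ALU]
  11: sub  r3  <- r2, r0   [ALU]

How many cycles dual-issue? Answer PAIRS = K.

PAIRS = 3

c0: i0 or  RAW r2
c1: i1/i2 xor/sub  dual
c2: i3 add  RAW r1
c3: i4 and  RAW+WAW r0
c4: i5/i6 and/add  dual
c5: i7 st  no-port MEM/MUL
c6: i8/i9 mulh/and  dual
c7: i10 or  RAW r0
c8: i11 sub  tail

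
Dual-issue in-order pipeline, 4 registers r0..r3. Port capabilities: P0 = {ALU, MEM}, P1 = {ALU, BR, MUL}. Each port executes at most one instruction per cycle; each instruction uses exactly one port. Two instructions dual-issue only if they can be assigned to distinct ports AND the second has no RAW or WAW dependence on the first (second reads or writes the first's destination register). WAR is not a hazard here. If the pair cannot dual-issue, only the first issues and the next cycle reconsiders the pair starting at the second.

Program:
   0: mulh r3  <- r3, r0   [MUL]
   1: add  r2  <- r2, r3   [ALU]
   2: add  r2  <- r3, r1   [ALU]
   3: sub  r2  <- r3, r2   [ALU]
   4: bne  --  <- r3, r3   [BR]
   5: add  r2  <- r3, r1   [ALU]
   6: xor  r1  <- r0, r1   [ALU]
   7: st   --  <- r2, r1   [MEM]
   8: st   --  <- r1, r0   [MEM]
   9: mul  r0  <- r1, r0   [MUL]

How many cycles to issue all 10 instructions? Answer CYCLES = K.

CYCLES = 7

0. mulh.MUL @i0  | RAW r3
1. add.ALU @i1  | WAW r2
2. add.ALU @i2  | RAW+WAW r2
3. sub.ALU;bne.BR @i3&i4  | 2-wide
4. add.ALU;xor.ALU @i5&i6  | 2-wide
5. st.MEM @i7  | no-port MEM/MEM
6. st.MEM;mul.MUL @i8&i9  | 2-wide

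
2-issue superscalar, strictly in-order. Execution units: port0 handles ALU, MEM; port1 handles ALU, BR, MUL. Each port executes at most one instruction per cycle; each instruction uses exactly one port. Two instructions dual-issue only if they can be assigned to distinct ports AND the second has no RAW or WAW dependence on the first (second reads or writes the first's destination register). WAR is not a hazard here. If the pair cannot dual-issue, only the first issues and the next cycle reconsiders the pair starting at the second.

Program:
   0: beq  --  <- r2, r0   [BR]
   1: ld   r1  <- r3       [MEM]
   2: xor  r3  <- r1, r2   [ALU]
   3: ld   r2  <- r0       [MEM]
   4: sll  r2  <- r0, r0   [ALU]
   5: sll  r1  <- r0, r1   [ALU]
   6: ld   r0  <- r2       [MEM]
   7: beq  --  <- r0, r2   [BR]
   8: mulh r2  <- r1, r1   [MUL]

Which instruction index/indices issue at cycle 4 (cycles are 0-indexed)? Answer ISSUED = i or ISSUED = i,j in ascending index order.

ISSUED = 7

0. beq.BR+ld.MEM @i0,i1  | 2-wide
1. xor.ALU+ld.MEM @i2,i3  | 2-wide
2. sll.ALU+sll.ALU @i4,i5  | 2-wide
3. ld.MEM @i6  | RAW r0
4. beq.BR @i7  | no-port BR/MUL
5. mulh.MUL @i8  | tail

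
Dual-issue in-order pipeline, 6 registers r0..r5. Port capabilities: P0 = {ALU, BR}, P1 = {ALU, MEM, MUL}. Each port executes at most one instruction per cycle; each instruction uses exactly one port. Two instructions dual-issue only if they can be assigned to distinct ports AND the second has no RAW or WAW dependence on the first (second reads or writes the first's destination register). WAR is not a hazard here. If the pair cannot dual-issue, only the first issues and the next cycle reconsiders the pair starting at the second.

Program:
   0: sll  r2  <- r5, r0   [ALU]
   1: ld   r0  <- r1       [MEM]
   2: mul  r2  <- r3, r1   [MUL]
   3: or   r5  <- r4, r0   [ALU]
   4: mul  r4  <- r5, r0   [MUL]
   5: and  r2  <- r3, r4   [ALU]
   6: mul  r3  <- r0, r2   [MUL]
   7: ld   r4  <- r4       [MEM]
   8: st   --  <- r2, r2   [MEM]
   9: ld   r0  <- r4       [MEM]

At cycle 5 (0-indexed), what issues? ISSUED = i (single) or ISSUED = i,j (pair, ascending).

ISSUED = 7

[0] i0/i1  sll.ALU ld.MEM  -- dual
[1] i2/i3  mul.MUL or.ALU  -- dual
[2] i4  mul.MUL  -- RAW r4
[3] i5  and.ALU  -- RAW r2
[4] i6  mul.MUL  -- no-port MUL/MEM
[5] i7  ld.MEM  -- no-port MEM/MEM
[6] i8  st.MEM  -- no-port MEM/MEM
[7] i9  ld.MEM  -- tail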